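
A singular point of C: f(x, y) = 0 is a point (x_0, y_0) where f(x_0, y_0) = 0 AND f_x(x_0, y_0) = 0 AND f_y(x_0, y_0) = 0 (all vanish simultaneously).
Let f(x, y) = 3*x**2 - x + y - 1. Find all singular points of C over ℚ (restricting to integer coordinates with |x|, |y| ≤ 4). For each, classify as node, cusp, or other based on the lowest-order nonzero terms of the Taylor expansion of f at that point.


No singular points in the scanned grid; C is smooth there.

Compute partial derivatives:
  f_x = 6*x - 1.
  f_y = 1.
f_y = 1 is a nonzero constant, so f_y never vanishes: no point (x, y) can satisfy f = f_x = f_y = 0. In particular no (x, y) ∈ {−4, ..., 4}² is singular; the curve is smooth.


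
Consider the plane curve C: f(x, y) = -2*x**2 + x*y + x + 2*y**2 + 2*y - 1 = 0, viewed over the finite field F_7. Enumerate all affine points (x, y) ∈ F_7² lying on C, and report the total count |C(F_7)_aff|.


Affine F_7-points: {(1, 4), (1, 5), (2, 0), (2, 5), (4, 1), (4, 3), (5, 3), (5, 4)}; count = 8.

For each of the 49 pairs (x, y) ∈ F_7², evaluate f(x, y) mod 7. Record the zeros.
  x = 0: [0↦6, 1↦3, 2↦4, 3↦2, 4↦4, 5↦3, 6↦6]  zeros at y ∈ ∅
  x = 1: [0↦5, 1↦3, 2↦5, 3↦4, 4↦0, 5↦0, 6↦4]  zeros at y ∈ {4, 5}
  x = 2: [0↦0, 1↦6, 2↦2, 3↦2, 4↦6, 5↦0, 6↦5]  zeros at y ∈ {0, 5}
  x = 3: [0↦5, 1↦5, 2↦2, 3↦3, 4↦1, 5↦3, 6↦2]  zeros at y ∈ ∅
  x = 4: [0↦6, 1↦0, 2↦5, 3↦0, 4↦6, 5↦2, 6↦2]  zeros at y ∈ {1, 3}
  x = 5: [0↦3, 1↦5, 2↦4, 3↦0, 4↦0, 5↦4, 6↦5]  zeros at y ∈ {3, 4}
  x = 6: [0↦3, 1↦6, 2↦6, 3↦3, 4↦4, 5↦2, 6↦4]  zeros at y ∈ ∅
Collecting zeros: affine points = {(1, 4), (1, 5), (2, 0), (2, 5), (4, 1), (4, 3), (5, 3), (5, 4)}.
Total count |C(F_7)_aff| = 8.


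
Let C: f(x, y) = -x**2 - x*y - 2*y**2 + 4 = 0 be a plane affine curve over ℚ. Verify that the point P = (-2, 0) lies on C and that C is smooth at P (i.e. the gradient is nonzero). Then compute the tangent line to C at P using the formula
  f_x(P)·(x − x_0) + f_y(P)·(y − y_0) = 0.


Tangent line at P: 4*x + 2*y + 8 = 0.

Step 1: f(-2, 0) = 0, so P lies on C.
Step 2: partial derivatives
  f_x(x, y) = -2*x - y, f_y(x, y) = -x - 4*y.
  f_x(P) = 4, f_y(P) = 2 (gradient nonzero, so P is smooth).
Step 3: tangent line at P: 4·(x − -2) + 2·(y − 0) = 0.
Expanding: 4*x + 2*y + 8 = 0.


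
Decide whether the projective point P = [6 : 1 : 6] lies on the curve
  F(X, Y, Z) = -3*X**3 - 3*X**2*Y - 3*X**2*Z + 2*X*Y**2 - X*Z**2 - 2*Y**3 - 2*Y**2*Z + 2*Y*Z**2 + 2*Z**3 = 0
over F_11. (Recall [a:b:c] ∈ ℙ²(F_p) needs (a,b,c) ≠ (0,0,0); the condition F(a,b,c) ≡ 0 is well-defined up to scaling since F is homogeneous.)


F(6,1,6) ≡ 4 (mod 11); P is NOT on the curve.

Evaluate F(6, 1, 6) term-by-term (mod 11).
  -3*X**3 ↦ -3·216·1·1 = -648
  -3*X**2*Y ↦ -3·36·1·1 = -108
  -3*X**2*Z ↦ -3·36·1·6 = -648
  2*X*Y**2 ↦ 2·6·1·1 = 12
  -X*Z**2 ↦ -1·6·1·36 = -216
  -2*Y**3 ↦ -2·1·1·1 = -2
  -2*Y**2*Z ↦ -2·1·1·6 = -12
  2*Y*Z**2 ↦ 2·1·1·36 = 72
  2*Z**3 ↦ 2·1·1·216 = 432
Sum: F(6, 1, 6) = (-648) + (-108) + (-648) + (12) + (-216) + (-2) + (-12) + (72) + (432) = -1118.
Reducing mod 11: -1118 ≡ 4 (mod 11).
Since F(a, b, c) ≡ 4 ≠ 0 (mod 11), P does NOT lie on the curve.


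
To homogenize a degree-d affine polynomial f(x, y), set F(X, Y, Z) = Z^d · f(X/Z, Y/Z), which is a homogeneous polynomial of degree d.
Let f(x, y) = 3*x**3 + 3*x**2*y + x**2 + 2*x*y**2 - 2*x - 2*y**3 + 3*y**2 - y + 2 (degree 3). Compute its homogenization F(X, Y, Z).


F(X, Y, Z) = 3*X**3 + 3*X**2*Y + X**2*Z + 2*X*Y**2 - 2*X*Z**2 - 2*Y**3 + 3*Y**2*Z - Y*Z**2 + 2*Z**3

deg(f) = 3.
Substitute x = X/Z, y = Y/Z into f, then multiply by Z^3.
  monomial 3·x^3·y^0 ↦ 3·X^3·Y^0·Z^0.
  monomial 3·x^2·y^1 ↦ 3·X^2·Y^1·Z^0.
  monomial 1·x^2·y^0 ↦ 1·X^2·Y^0·Z^1.
  monomial 2·x^1·y^2 ↦ 2·X^1·Y^2·Z^0.
  monomial -2·x^1·y^0 ↦ -2·X^1·Y^0·Z^2.
  monomial -2·x^0·y^3 ↦ -2·X^0·Y^3·Z^0.
  monomial 3·x^0·y^2 ↦ 3·X^0·Y^2·Z^1.
  monomial -1·x^0·y^1 ↦ -1·X^0·Y^1·Z^2.
  monomial 2·x^0·y^0 ↦ 2·X^0·Y^0·Z^3.
Collecting: F(X, Y, Z) = 3*X**3 + 3*X**2*Y + X**2*Z + 2*X*Y**2 - 2*X*Z**2 - 2*Y**3 + 3*Y**2*Z - Y*Z**2 + 2*Z**3.


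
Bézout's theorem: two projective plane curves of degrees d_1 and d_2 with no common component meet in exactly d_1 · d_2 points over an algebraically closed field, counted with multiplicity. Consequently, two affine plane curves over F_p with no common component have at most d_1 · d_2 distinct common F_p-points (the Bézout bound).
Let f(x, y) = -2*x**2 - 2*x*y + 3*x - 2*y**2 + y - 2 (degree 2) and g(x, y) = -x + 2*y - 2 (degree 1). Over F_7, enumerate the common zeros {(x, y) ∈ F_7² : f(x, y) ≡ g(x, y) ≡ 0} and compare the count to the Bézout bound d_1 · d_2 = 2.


Common zeros: {(1, 5)}; count = 1; Bézout bound = 2.

deg(f) = 2, deg(g) = 1, so Bézout bound = 2.
Scan x ∈ F_7. For each x, list the y ∈ F_7 with f(x, y) ≡ 0 and those with g(x, y) ≡ 0 (mod 7); the common zeros in that column are the intersection.
  x = 0: f ≡ 0 at y ∈ ∅; g ≡ 0 at y ∈ {1}; common: ∅.
  x = 1: f ≡ 0 at y ∈ {5}; g ≡ 0 at y ∈ {5}; common: {5}.
  x = 2: f ≡ 0 at y ∈ ∅; g ≡ 0 at y ∈ {2}; common: ∅.
  x = 3: f ≡ 0 at y ∈ {4}; g ≡ 0 at y ∈ {6}; common: ∅.
  x = 4: f ≡ 0 at y ∈ ∅; g ≡ 0 at y ∈ {3}; common: ∅.
  x = 5: f ≡ 0 at y ∈ {2, 4}; g ≡ 0 at y ∈ {0}; common: ∅.
  x = 6: f ≡ 0 at y ∈ {0, 5}; g ≡ 0 at y ∈ {4}; common: ∅.
Collecting: common zeros = {(1, 5)}, so the count is 1.
Comparison with the Bézout bound: 1 ≤ 2 = deg(f)·deg(g), as expected for curves with no common component (the affine F_7-count falls short of the bound because intersections may lie at infinity, over extension fields, or carry multiplicity).


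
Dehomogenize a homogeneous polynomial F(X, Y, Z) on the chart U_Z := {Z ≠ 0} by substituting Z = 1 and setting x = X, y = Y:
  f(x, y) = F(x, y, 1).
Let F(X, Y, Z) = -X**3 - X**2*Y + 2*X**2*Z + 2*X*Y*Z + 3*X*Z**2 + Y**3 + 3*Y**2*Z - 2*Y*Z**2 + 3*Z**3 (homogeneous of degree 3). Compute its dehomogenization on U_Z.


f(x, y) = -x**3 - x**2*y + 2*x**2 + 2*x*y + 3*x + y**3 + 3*y**2 - 2*y + 3

On U_Z we set Z = 1. Each monomial c·X^i·Y^j·Z^k in F becomes c·x^i·y^j·1^k = c·x^i·y^j.
Substituting Z = 1: F(X, Y, 1) = -x**3 - x**2*y + 2*x**2 + 2*x*y + 3*x + y**3 + 3*y**2 - 2*y + 3.
Note: deg(f) ≤ deg(F) = 3; strict inequality happens when F is divisible by Z (lost terms).


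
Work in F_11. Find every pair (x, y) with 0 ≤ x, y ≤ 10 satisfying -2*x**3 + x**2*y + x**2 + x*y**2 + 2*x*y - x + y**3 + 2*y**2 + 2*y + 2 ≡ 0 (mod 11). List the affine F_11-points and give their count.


Affine F_11-points: {(0, 2), (0, 5), (1, 0), (1, 4), (2, 8), (3, 3), (4, 8), (5, 6), (6, 1), (7, 5), (10, 6), (10, 9)}; count = 12.

For each of the 121 pairs (x, y) ∈ F_11², evaluate f(x, y) mod 11. Record the zeros.
  x = 0: [0↦2, 1↦7, 2↦0, 3↦9, 4↦7, 5↦0, 6↦5, 7↦6, 8↦9, 9↦9, 10↦1]  zeros at y ∈ {2, 5}
  x = 1: [0↦0, 1↦9, 2↦8, 3↦3, 4↦0, 5↦5, 6↦2, 7↦8, 8↦7, 9↦5, 10↦8]  zeros at y ∈ {0, 4}
  x = 2: [0↦10, 1↦3, 2↦10, 3↦4, 4↦2, 5↦10, 6↦1, 7↦3, 8↦0, 9↦9, 10↦3]  zeros at y ∈ {8}
  x = 3: [0↦9, 1↦10, 2↦5, 3↦0, 4↦1, 5↦3, 6↦1, 7↦1, 8↦9, 9↦9, 10↦7]  zeros at y ∈ {3}
  x = 4: [0↦7, 1↦7, 2↦3, 3↦1, 4↦7, 5↦5, 6↦1, 7↦1, 8↦0, 9↦4, 10↦8]  zeros at y ∈ {8}
  x = 5: [0↦3, 1↦4, 2↦3, 3↦6, 4↦8, 5↦4, 6↦0, 7↦2, 8↦5, 9↦4, 10↦5]  zeros at y ∈ {6}
  x = 6: [0↦7, 1↦0, 2↦4, 3↦3, 4↦3, 5↦10, 6↦8, 7↦3, 8↦1, 9↦8, 10↦8]  zeros at y ∈ {1}
  x = 7: [0↦7, 1↦5, 2↦5, 3↦2, 4↦2, 5↦0, 6↦2, 7↦3, 8↦9, 9↦4, 10↦5]  zeros at y ∈ {5}
  x = 8: [0↦2, 1↦7, 2↦5, 3↦2, 4↦4, 5↦6, 6↦3, 7↦1, 8↦6, 9↦2, 10↦6]  zeros at y ∈ ∅
  x = 9: [0↦2, 1↦5, 2↦3, 3↦2, 4↦8, 5↦5, 6↦10, 7↦7, 8↦2, 9↦1, 10↦10]  zeros at y ∈ ∅
  x = 10: [0↦6, 1↦9, 2↦9, 3↦1, 4↦2, 5↦7, 6↦0, 7↦9, 8↦7, 9↦0, 10↦5]  zeros at y ∈ {6, 9}
Collecting zeros: affine points = {(0, 2), (0, 5), (1, 0), (1, 4), (2, 8), (3, 3), (4, 8), (5, 6), (6, 1), (7, 5), (10, 6), (10, 9)}.
Total count |C(F_11)_aff| = 12.


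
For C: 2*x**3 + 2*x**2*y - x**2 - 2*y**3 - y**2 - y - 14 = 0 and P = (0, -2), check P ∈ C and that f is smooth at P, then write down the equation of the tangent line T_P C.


Tangent line at P: -21*y - 42 = 0.

Step 1: f(0, -2) = 0, so P lies on C.
Step 2: partial derivatives
  f_x(x, y) = 6*x**2 + 4*x*y - 2*x, f_y(x, y) = 2*x**2 - 6*y**2 - 2*y - 1.
  f_x(P) = 0, f_y(P) = -21 (gradient nonzero, so P is smooth).
Step 3: tangent line at P: 0·(x − 0) + -21·(y − -2) = 0.
Expanding: -21*y - 42 = 0.


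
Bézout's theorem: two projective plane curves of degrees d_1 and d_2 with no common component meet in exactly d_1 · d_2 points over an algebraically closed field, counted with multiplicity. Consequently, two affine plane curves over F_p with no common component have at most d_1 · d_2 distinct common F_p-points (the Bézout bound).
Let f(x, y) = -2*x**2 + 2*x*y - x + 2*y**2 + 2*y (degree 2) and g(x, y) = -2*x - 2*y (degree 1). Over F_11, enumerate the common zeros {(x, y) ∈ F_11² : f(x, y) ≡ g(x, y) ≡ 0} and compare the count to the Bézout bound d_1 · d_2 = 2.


Common zeros: {(0, 0), (4, 7)}; count = 2; Bézout bound = 2.

deg(f) = 2, deg(g) = 1, so Bézout bound = 2.
Scan x ∈ F_11. For each x, list the y ∈ F_11 with f(x, y) ≡ 0 and those with g(x, y) ≡ 0 (mod 11); the common zeros in that column are the intersection.
  x = 0: f ≡ 0 at y ∈ {0, 10}; g ≡ 0 at y ∈ {0}; common: {0}.
  x = 1: f ≡ 0 at y ∈ ∅; g ≡ 0 at y ∈ {10}; common: ∅.
  x = 2: f ≡ 0 at y ∈ ∅; g ≡ 0 at y ∈ {9}; common: ∅.
  x = 3: f ≡ 0 at y ∈ {1, 6}; g ≡ 0 at y ∈ {8}; common: ∅.
  x = 4: f ≡ 0 at y ∈ {7, 10}; g ≡ 0 at y ∈ {7}; common: {7}.
  x = 5: f ≡ 0 at y ∈ {0, 5}; g ≡ 0 at y ∈ {6}; common: ∅.
  x = 6: f ≡ 0 at y ∈ ∅; g ≡ 0 at y ∈ {5}; common: ∅.
  x = 7: f ≡ 0 at y ∈ ∅; g ≡ 0 at y ∈ {4}; common: ∅.
  x = 8: f ≡ 0 at y ∈ {6, 7}; g ≡ 0 at y ∈ {3}; common: ∅.
  x = 9: f ≡ 0 at y ∈ ∅; g ≡ 0 at y ∈ {2}; common: ∅.
  x = 10: f ≡ 0 at y ∈ ∅; g ≡ 0 at y ∈ {1}; common: ∅.
Collecting: common zeros = {(0, 0), (4, 7)}, so the count is 2.
Comparison with the Bézout bound: 2 ≤ 2 = deg(f)·deg(g), as expected for curves with no common component (the bound is attained).


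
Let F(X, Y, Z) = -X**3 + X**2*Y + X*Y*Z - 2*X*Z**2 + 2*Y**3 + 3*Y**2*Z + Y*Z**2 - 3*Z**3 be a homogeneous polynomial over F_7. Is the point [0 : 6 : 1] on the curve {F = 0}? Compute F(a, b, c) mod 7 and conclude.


F(0,6,1) ≡ 4 (mod 7); P is NOT on the curve.

Evaluate F(0, 6, 1) term-by-term (mod 7).
  -X**3 ↦ -1·0·1·1 = 0
  X**2*Y ↦ 1·0·6·1 = 0
  X*Y*Z ↦ 1·0·6·1 = 0
  -2*X*Z**2 ↦ -2·0·1·1 = 0
  2*Y**3 ↦ 2·1·216·1 = 432
  3*Y**2*Z ↦ 3·1·36·1 = 108
  Y*Z**2 ↦ 1·1·6·1 = 6
  -3*Z**3 ↦ -3·1·1·1 = -3
Sum: F(0, 6, 1) = (0) + (0) + (0) + (0) + (432) + (108) + (6) + (-3) = 543.
Reducing mod 7: 543 ≡ 4 (mod 7).
Since F(a, b, c) ≡ 4 ≠ 0 (mod 7), P does NOT lie on the curve.


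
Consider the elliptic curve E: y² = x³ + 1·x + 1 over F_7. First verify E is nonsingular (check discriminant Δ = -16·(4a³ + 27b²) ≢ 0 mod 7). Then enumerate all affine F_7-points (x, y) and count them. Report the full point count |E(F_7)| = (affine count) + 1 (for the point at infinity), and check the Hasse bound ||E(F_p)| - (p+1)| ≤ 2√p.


Affine points = {(0, 1), (0, 6), (2, 2), (2, 5)}; affine count = 4; |E(F_7)| = 5.

Discriminant check: Δ ∝ 4a³ + 27b² = 4·1³ + 27·1² = 4·1 + 27·1 ≡ 3 (mod 7). Nonzero ⇒ E is nonsingular.
For each x ∈ F_7, compute rhs = x³ + 1·x + 1 mod 7, then count y ∈ F_7 with y² ≡ rhs.
  x = 0: rhs = 1, matching y values: 1, 6 (2 points).
  x = 1: rhs = 3, matching y values: none (0 points).
  x = 2: rhs = 4, matching y values: 2, 5 (2 points).
  x = 3: rhs = 3, matching y values: none (0 points).
  x = 4: rhs = 6, matching y values: none (0 points).
  x = 5: rhs = 5, matching y values: none (0 points).
  x = 6: rhs = 6, matching y values: none (0 points).
Total affine count: 4.
Full point count |E(F_7)| = 4 + 1 = 5.
Hasse bound: |5 − (7+1)| = |-3| = 3 ≤ 2√7 ≈ 5.2915 ✓.


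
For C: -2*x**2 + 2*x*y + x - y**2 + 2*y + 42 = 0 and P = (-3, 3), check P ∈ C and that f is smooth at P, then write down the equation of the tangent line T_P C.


Tangent line at P: 19*x - 10*y + 87 = 0.

Step 1: f(-3, 3) = 0, so P lies on C.
Step 2: partial derivatives
  f_x(x, y) = -4*x + 2*y + 1, f_y(x, y) = 2*x - 2*y + 2.
  f_x(P) = 19, f_y(P) = -10 (gradient nonzero, so P is smooth).
Step 3: tangent line at P: 19·(x − -3) + -10·(y − 3) = 0.
Expanding: 19*x - 10*y + 87 = 0.


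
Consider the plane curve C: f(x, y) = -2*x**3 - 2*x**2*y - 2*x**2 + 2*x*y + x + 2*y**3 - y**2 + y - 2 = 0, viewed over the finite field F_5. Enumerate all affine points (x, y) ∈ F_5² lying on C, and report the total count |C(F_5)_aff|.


Affine F_5-points: {(0, 1), (1, 0), (4, 1)}; count = 3.

For each of the 25 pairs (x, y) ∈ F_5², evaluate f(x, y) mod 5. Record the zeros.
  x = 0: [0↦3, 1↦0, 2↦2, 3↦1, 4↦4]  zeros at y ∈ {1}
  x = 1: [0↦0, 1↦2, 2↦4, 3↦3, 4↦1]  zeros at y ∈ {0}
  x = 2: [0↦1, 1↦4, 2↦2, 3↦2, 4↦1]  zeros at y ∈ ∅
  x = 3: [0↦4, 1↦4, 2↦4, 3↦1, 4↦2]  zeros at y ∈ ∅
  x = 4: [0↦2, 1↦0, 2↦3, 3↦3, 4↦2]  zeros at y ∈ {1}
Collecting zeros: affine points = {(0, 1), (1, 0), (4, 1)}.
Total count |C(F_5)_aff| = 3.


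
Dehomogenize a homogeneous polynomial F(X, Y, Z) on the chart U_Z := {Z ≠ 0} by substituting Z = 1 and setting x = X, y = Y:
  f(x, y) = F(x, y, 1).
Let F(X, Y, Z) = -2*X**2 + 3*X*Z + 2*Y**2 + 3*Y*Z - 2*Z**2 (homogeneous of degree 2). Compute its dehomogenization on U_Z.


f(x, y) = -2*x**2 + 3*x + 2*y**2 + 3*y - 2

On U_Z we set Z = 1. Each monomial c·X^i·Y^j·Z^k in F becomes c·x^i·y^j·1^k = c·x^i·y^j.
Substituting Z = 1: F(X, Y, 1) = -2*x**2 + 3*x + 2*y**2 + 3*y - 2.
Note: deg(f) ≤ deg(F) = 2; strict inequality happens when F is divisible by Z (lost terms).


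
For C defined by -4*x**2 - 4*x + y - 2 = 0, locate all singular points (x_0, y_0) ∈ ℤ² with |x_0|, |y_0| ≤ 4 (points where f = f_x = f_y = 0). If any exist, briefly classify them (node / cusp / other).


No singular points in the scanned grid; C is smooth there.

Compute partial derivatives:
  f_x = -8*x - 4.
  f_y = 1.
f_y = 1 is a nonzero constant, so f_y never vanishes: no point (x, y) can satisfy f = f_x = f_y = 0. In particular no (x, y) ∈ {−4, ..., 4}² is singular; the curve is smooth.


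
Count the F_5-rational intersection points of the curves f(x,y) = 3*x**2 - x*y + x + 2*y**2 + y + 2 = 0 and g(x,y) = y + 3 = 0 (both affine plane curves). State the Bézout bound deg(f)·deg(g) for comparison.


Common zeros: ∅; count = 0; Bézout bound = 2.

deg(f) = 2, deg(g) = 1, so Bézout bound = 2.
Scan x ∈ F_5. For each x, list the y ∈ F_5 with f(x, y) ≡ 0 and those with g(x, y) ≡ 0 (mod 5); the common zeros in that column are the intersection.
  x = 0: f ≡ 0 at y ∈ {1}; g ≡ 0 at y ∈ {2}; common: ∅.
  x = 1: f ≡ 0 at y ∈ ∅; g ≡ 0 at y ∈ {2}; common: ∅.
  x = 2: f ≡ 0 at y ∈ ∅; g ≡ 0 at y ∈ {2}; common: ∅.
  x = 3: f ≡ 0 at y ∈ ∅; g ≡ 0 at y ∈ {2}; common: ∅.
  x = 4: f ≡ 0 at y ∈ ∅; g ≡ 0 at y ∈ {2}; common: ∅.
Collecting: common zeros = ∅, so the count is 0.
Comparison with the Bézout bound: 0 ≤ 2 = deg(f)·deg(g), as expected for curves with no common component (the affine F_5-count falls short of the bound because intersections may lie at infinity, over extension fields, or carry multiplicity).


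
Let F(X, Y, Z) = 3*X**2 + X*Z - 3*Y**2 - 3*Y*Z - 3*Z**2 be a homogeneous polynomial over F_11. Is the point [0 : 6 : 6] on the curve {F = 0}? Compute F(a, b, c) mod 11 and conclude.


F(0,6,6) ≡ 6 (mod 11); P is NOT on the curve.

Evaluate F(0, 6, 6) term-by-term (mod 11).
  3*X**2 ↦ 3·0·1·1 = 0
  X*Z ↦ 1·0·1·6 = 0
  -3*Y**2 ↦ -3·1·36·1 = -108
  -3*Y*Z ↦ -3·1·6·6 = -108
  -3*Z**2 ↦ -3·1·1·36 = -108
Sum: F(0, 6, 6) = (0) + (0) + (-108) + (-108) + (-108) = -324.
Reducing mod 11: -324 ≡ 6 (mod 11).
Since F(a, b, c) ≡ 6 ≠ 0 (mod 11), P does NOT lie on the curve.


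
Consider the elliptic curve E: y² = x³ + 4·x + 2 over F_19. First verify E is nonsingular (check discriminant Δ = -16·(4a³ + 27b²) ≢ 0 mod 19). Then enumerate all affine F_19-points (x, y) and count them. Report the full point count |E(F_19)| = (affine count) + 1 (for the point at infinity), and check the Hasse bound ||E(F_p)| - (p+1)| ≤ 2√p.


Affine points = {(1, 8), (1, 11), (4, 5), (4, 14), (9, 8), (9, 11), (10, 4), (10, 15), (11, 3), (11, 16), (12, 7), (12, 12), (13, 3), (13, 16), (14, 3), (14, 16), (15, 6), (15, 13), (16, 1), (16, 18), (17, 9), (17, 10), (18, 4), (18, 15)}; affine count = 24; |E(F_19)| = 25.

Discriminant check: Δ ∝ 4a³ + 27b² = 4·4³ + 27·2² = 4·64 + 27·4 ≡ 3 (mod 19). Nonzero ⇒ E is nonsingular.
For each x ∈ F_19, compute rhs = x³ + 4·x + 2 mod 19, then count y ∈ F_19 with y² ≡ rhs.
  x = 0: rhs = 2, matching y values: none (0 points).
  x = 1: rhs = 7, matching y values: 8, 11 (2 points).
  x = 2: rhs = 18, matching y values: none (0 points).
  x = 3: rhs = 3, matching y values: none (0 points).
  x = 4: rhs = 6, matching y values: 5, 14 (2 points).
  x = 5: rhs = 14, matching y values: none (0 points).
  x = 6: rhs = 14, matching y values: none (0 points).
  x = 7: rhs = 12, matching y values: none (0 points).
  x = 8: rhs = 14, matching y values: none (0 points).
  x = 9: rhs = 7, matching y values: 8, 11 (2 points).
  x = 10: rhs = 16, matching y values: 4, 15 (2 points).
  x = 11: rhs = 9, matching y values: 3, 16 (2 points).
  x = 12: rhs = 11, matching y values: 7, 12 (2 points).
  x = 13: rhs = 9, matching y values: 3, 16 (2 points).
  x = 14: rhs = 9, matching y values: 3, 16 (2 points).
  x = 15: rhs = 17, matching y values: 6, 13 (2 points).
  x = 16: rhs = 1, matching y values: 1, 18 (2 points).
  x = 17: rhs = 5, matching y values: 9, 10 (2 points).
  x = 18: rhs = 16, matching y values: 4, 15 (2 points).
Total affine count: 24.
Full point count |E(F_19)| = 24 + 1 = 25.
Hasse bound: |25 − (19+1)| = |5| = 5 ≤ 2√19 ≈ 8.7178 ✓.


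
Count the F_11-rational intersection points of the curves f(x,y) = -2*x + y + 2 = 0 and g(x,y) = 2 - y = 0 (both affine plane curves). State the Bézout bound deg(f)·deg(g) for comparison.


Common zeros: {(2, 2)}; count = 1; Bézout bound = 1.

deg(f) = 1, deg(g) = 1, so Bézout bound = 1.
Scan x ∈ F_11. For each x, list the y ∈ F_11 with f(x, y) ≡ 0 and those with g(x, y) ≡ 0 (mod 11); the common zeros in that column are the intersection.
  x = 0: f ≡ 0 at y ∈ {9}; g ≡ 0 at y ∈ {2}; common: ∅.
  x = 1: f ≡ 0 at y ∈ {0}; g ≡ 0 at y ∈ {2}; common: ∅.
  x = 2: f ≡ 0 at y ∈ {2}; g ≡ 0 at y ∈ {2}; common: {2}.
  x = 3: f ≡ 0 at y ∈ {4}; g ≡ 0 at y ∈ {2}; common: ∅.
  x = 4: f ≡ 0 at y ∈ {6}; g ≡ 0 at y ∈ {2}; common: ∅.
  x = 5: f ≡ 0 at y ∈ {8}; g ≡ 0 at y ∈ {2}; common: ∅.
  x = 6: f ≡ 0 at y ∈ {10}; g ≡ 0 at y ∈ {2}; common: ∅.
  x = 7: f ≡ 0 at y ∈ {1}; g ≡ 0 at y ∈ {2}; common: ∅.
  x = 8: f ≡ 0 at y ∈ {3}; g ≡ 0 at y ∈ {2}; common: ∅.
  x = 9: f ≡ 0 at y ∈ {5}; g ≡ 0 at y ∈ {2}; common: ∅.
  x = 10: f ≡ 0 at y ∈ {7}; g ≡ 0 at y ∈ {2}; common: ∅.
Collecting: common zeros = {(2, 2)}, so the count is 1.
Comparison with the Bézout bound: 1 ≤ 1 = deg(f)·deg(g), as expected for curves with no common component (the bound is attained).


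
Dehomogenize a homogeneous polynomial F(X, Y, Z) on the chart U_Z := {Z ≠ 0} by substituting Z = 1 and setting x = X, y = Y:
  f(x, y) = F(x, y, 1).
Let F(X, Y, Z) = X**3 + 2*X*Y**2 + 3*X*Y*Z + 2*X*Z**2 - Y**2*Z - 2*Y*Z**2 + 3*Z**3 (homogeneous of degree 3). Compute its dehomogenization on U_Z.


f(x, y) = x**3 + 2*x*y**2 + 3*x*y + 2*x - y**2 - 2*y + 3

On U_Z we set Z = 1. Each monomial c·X^i·Y^j·Z^k in F becomes c·x^i·y^j·1^k = c·x^i·y^j.
Substituting Z = 1: F(X, Y, 1) = x**3 + 2*x*y**2 + 3*x*y + 2*x - y**2 - 2*y + 3.
Note: deg(f) ≤ deg(F) = 3; strict inequality happens when F is divisible by Z (lost terms).


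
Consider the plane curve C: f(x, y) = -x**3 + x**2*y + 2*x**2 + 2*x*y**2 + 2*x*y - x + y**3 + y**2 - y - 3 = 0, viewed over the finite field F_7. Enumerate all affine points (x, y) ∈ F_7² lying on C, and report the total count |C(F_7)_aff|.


Affine F_7-points: {(0, 2), (1, 2), (2, 5), (3, 1), (3, 2), (3, 4), (6, 5)}; count = 7.

For each of the 49 pairs (x, y) ∈ F_7², evaluate f(x, y) mod 7. Record the zeros.
  x = 0: [0↦4, 1↦5, 2↦0, 3↦2, 4↦3, 5↦2, 6↦5]  zeros at y ∈ {2}
  x = 1: [0↦4, 1↦3, 2↦0, 3↦1, 4↦5, 5↦4, 6↦4]  zeros at y ∈ {2}
  x = 2: [0↦2, 1↦1, 2↦2, 3↦4, 4↦6, 5↦0, 6↦6]  zeros at y ∈ {5}
  x = 3: [0↦6, 1↦0, 2↦0, 3↦5, 4↦0, 5↦5, 6↦5]  zeros at y ∈ {1, 2, 4}
  x = 4: [0↦3, 1↦1, 2↦2, 3↦5, 4↦2, 5↦6, 6↦2]  zeros at y ∈ ∅
  x = 5: [0↦1, 1↦5, 2↦2, 3↦5, 4↦6, 5↦4, 6↦5]  zeros at y ∈ ∅
  x = 6: [0↦1, 1↦6, 2↦1, 3↦6, 4↦6, 5↦0, 6↦1]  zeros at y ∈ {5}
Collecting zeros: affine points = {(0, 2), (1, 2), (2, 5), (3, 1), (3, 2), (3, 4), (6, 5)}.
Total count |C(F_7)_aff| = 7.


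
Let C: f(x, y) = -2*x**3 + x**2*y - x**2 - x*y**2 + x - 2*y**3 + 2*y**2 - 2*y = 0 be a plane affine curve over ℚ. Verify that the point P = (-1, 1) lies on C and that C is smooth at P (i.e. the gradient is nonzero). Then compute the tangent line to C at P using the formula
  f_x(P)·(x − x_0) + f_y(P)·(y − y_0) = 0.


Tangent line at P: -6*x - y - 5 = 0.

Step 1: f(-1, 1) = 0, so P lies on C.
Step 2: partial derivatives
  f_x(x, y) = -6*x**2 + 2*x*y - 2*x - y**2 + 1, f_y(x, y) = x**2 - 2*x*y - 6*y**2 + 4*y - 2.
  f_x(P) = -6, f_y(P) = -1 (gradient nonzero, so P is smooth).
Step 3: tangent line at P: -6·(x − -1) + -1·(y − 1) = 0.
Expanding: -6*x - y - 5 = 0.


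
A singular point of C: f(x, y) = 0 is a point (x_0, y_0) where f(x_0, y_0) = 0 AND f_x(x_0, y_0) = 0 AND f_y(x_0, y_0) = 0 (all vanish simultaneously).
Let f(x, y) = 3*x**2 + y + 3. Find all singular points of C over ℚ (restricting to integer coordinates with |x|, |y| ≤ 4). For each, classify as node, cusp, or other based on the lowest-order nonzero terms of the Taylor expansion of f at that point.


No singular points in the scanned grid; C is smooth there.

Compute partial derivatives:
  f_x = 6*x.
  f_y = 1.
f_y = 1 is a nonzero constant, so f_y never vanishes: no point (x, y) can satisfy f = f_x = f_y = 0. In particular no (x, y) ∈ {−4, ..., 4}² is singular; the curve is smooth.


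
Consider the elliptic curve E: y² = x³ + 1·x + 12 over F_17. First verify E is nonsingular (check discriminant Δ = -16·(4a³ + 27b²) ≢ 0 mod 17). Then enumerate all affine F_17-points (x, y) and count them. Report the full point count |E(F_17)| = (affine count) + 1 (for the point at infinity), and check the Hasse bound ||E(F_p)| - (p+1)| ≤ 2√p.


Affine points = {(3, 5), (3, 12), (6, 8), (6, 9), (9, 6), (9, 11), (10, 6), (10, 11), (12, 1), (12, 16), (14, 4), (14, 13), (15, 6), (15, 11)}; affine count = 14; |E(F_17)| = 15.

Discriminant check: Δ ∝ 4a³ + 27b² = 4·1³ + 27·12² = 4·1 + 27·144 ≡ 16 (mod 17). Nonzero ⇒ E is nonsingular.
For each x ∈ F_17, compute rhs = x³ + 1·x + 12 mod 17, then count y ∈ F_17 with y² ≡ rhs.
  x = 0: rhs = 12, matching y values: none (0 points).
  x = 1: rhs = 14, matching y values: none (0 points).
  x = 2: rhs = 5, matching y values: none (0 points).
  x = 3: rhs = 8, matching y values: 5, 12 (2 points).
  x = 4: rhs = 12, matching y values: none (0 points).
  x = 5: rhs = 6, matching y values: none (0 points).
  x = 6: rhs = 13, matching y values: 8, 9 (2 points).
  x = 7: rhs = 5, matching y values: none (0 points).
  x = 8: rhs = 5, matching y values: none (0 points).
  x = 9: rhs = 2, matching y values: 6, 11 (2 points).
  x = 10: rhs = 2, matching y values: 6, 11 (2 points).
  x = 11: rhs = 11, matching y values: none (0 points).
  x = 12: rhs = 1, matching y values: 1, 16 (2 points).
  x = 13: rhs = 12, matching y values: none (0 points).
  x = 14: rhs = 16, matching y values: 4, 13 (2 points).
  x = 15: rhs = 2, matching y values: 6, 11 (2 points).
  x = 16: rhs = 10, matching y values: none (0 points).
Total affine count: 14.
Full point count |E(F_17)| = 14 + 1 = 15.
Hasse bound: |15 − (17+1)| = |-3| = 3 ≤ 2√17 ≈ 8.2462 ✓.


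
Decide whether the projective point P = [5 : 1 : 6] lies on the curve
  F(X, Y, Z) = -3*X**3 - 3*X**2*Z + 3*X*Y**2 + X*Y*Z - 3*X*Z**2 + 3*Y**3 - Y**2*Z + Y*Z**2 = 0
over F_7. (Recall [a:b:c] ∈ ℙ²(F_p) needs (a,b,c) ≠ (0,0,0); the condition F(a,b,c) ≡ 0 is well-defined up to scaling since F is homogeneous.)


F(5,1,6) ≡ 1 (mod 7); P is NOT on the curve.

Evaluate F(5, 1, 6) term-by-term (mod 7).
  -3*X**3 ↦ -3·125·1·1 = -375
  -3*X**2*Z ↦ -3·25·1·6 = -450
  3*X*Y**2 ↦ 3·5·1·1 = 15
  X*Y*Z ↦ 1·5·1·6 = 30
  -3*X*Z**2 ↦ -3·5·1·36 = -540
  3*Y**3 ↦ 3·1·1·1 = 3
  -Y**2*Z ↦ -1·1·1·6 = -6
  Y*Z**2 ↦ 1·1·1·36 = 36
Sum: F(5, 1, 6) = (-375) + (-450) + (15) + (30) + (-540) + (3) + (-6) + (36) = -1287.
Reducing mod 7: -1287 ≡ 1 (mod 7).
Since F(a, b, c) ≡ 1 ≠ 0 (mod 7), P does NOT lie on the curve.


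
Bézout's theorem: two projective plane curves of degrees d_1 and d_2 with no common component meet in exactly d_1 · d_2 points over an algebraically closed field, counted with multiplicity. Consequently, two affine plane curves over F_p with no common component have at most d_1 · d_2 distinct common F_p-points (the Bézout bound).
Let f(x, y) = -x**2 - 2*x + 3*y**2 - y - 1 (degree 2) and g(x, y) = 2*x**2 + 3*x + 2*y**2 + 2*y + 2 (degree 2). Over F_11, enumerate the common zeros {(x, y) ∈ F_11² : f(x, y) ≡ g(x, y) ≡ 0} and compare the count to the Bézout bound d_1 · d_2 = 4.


Common zeros: {(8, 10)}; count = 1; Bézout bound = 4.

deg(f) = 2, deg(g) = 2, so Bézout bound = 4.
Scan x ∈ F_11. For each x, list the y ∈ F_11 with f(x, y) ≡ 0 and those with g(x, y) ≡ 0 (mod 11); the common zeros in that column are the intersection.
  x = 0: f ≡ 0 at y ∈ ∅; g ≡ 0 at y ∈ ∅; common: ∅.
  x = 1: f ≡ 0 at y ∈ {5, 10}; g ≡ 0 at y ∈ {1, 9}; common: ∅.
  x = 2: f ≡ 0 at y ∈ ∅; g ≡ 0 at y ∈ ∅; common: ∅.
  x = 3: f ≡ 0 at y ∈ ∅; g ≡ 0 at y ∈ {1, 9}; common: ∅.
  x = 4: f ≡ 0 at y ∈ {6, 9}; g ≡ 0 at y ∈ ∅; common: ∅.
  x = 5: f ≡ 0 at y ∈ {6, 9}; g ≡ 0 at y ∈ ∅; common: ∅.
  x = 6: f ≡ 0 at y ∈ ∅; g ≡ 0 at y ∈ {4, 6}; common: ∅.
  x = 7: f ≡ 0 at y ∈ ∅; g ≡ 0 at y ∈ {0, 10}; common: ∅.
  x = 8: f ≡ 0 at y ∈ {5, 10}; g ≡ 0 at y ∈ {0, 10}; common: {10}.
  x = 9: f ≡ 0 at y ∈ ∅; g ≡ 0 at y ∈ {4, 6}; common: ∅.
  x = 10: f ≡ 0 at y ∈ {0, 4}; g ≡ 0 at y ∈ ∅; common: ∅.
Collecting: common zeros = {(8, 10)}, so the count is 1.
Comparison with the Bézout bound: 1 ≤ 4 = deg(f)·deg(g), as expected for curves with no common component (the affine F_11-count falls short of the bound because intersections may lie at infinity, over extension fields, or carry multiplicity).


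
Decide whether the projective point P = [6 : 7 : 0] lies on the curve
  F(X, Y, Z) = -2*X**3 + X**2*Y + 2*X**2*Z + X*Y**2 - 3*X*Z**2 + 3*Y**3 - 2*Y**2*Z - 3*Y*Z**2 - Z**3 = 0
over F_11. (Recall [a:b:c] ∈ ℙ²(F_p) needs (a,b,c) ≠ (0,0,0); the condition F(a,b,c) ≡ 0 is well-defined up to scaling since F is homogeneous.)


F(6,7,0) ≡ 10 (mod 11); P is NOT on the curve.

Evaluate F(6, 7, 0) term-by-term (mod 11).
  -2*X**3 ↦ -2·216·1·1 = -432
  X**2*Y ↦ 1·36·7·1 = 252
  2*X**2*Z ↦ 2·36·1·0 = 0
  X*Y**2 ↦ 1·6·49·1 = 294
  -3*X*Z**2 ↦ -3·6·1·0 = 0
  3*Y**3 ↦ 3·1·343·1 = 1029
  -2*Y**2*Z ↦ -2·1·49·0 = 0
  -3*Y*Z**2 ↦ -3·1·7·0 = 0
  -Z**3 ↦ -1·1·1·0 = 0
Sum: F(6, 7, 0) = (-432) + (252) + (0) + (294) + (0) + (1029) + (0) + (0) + (0) = 1143.
Reducing mod 11: 1143 ≡ 10 (mod 11).
Since F(a, b, c) ≡ 10 ≠ 0 (mod 11), P does NOT lie on the curve.


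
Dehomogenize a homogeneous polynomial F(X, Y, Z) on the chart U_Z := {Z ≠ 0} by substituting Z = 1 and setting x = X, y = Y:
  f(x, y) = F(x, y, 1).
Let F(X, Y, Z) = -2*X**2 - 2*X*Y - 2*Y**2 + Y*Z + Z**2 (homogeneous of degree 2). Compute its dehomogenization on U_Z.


f(x, y) = -2*x**2 - 2*x*y - 2*y**2 + y + 1

On U_Z we set Z = 1. Each monomial c·X^i·Y^j·Z^k in F becomes c·x^i·y^j·1^k = c·x^i·y^j.
Substituting Z = 1: F(X, Y, 1) = -2*x**2 - 2*x*y - 2*y**2 + y + 1.
Note: deg(f) ≤ deg(F) = 2; strict inequality happens when F is divisible by Z (lost terms).


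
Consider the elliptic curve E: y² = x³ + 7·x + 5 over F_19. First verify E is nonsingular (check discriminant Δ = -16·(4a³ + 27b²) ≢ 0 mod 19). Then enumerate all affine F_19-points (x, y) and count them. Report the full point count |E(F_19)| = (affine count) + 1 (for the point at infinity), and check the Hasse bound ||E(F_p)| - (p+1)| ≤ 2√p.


Affine points = {(0, 9), (0, 10), (6, 4), (6, 15), (7, 6), (7, 13), (10, 7), (10, 12), (11, 8), (11, 11), (14, 4), (14, 15), (18, 4), (18, 15)}; affine count = 14; |E(F_19)| = 15.

Discriminant check: Δ ∝ 4a³ + 27b² = 4·7³ + 27·5² = 4·343 + 27·25 ≡ 14 (mod 19). Nonzero ⇒ E is nonsingular.
For each x ∈ F_19, compute rhs = x³ + 7·x + 5 mod 19, then count y ∈ F_19 with y² ≡ rhs.
  x = 0: rhs = 5, matching y values: 9, 10 (2 points).
  x = 1: rhs = 13, matching y values: none (0 points).
  x = 2: rhs = 8, matching y values: none (0 points).
  x = 3: rhs = 15, matching y values: none (0 points).
  x = 4: rhs = 2, matching y values: none (0 points).
  x = 5: rhs = 13, matching y values: none (0 points).
  x = 6: rhs = 16, matching y values: 4, 15 (2 points).
  x = 7: rhs = 17, matching y values: 6, 13 (2 points).
  x = 8: rhs = 3, matching y values: none (0 points).
  x = 9: rhs = 18, matching y values: none (0 points).
  x = 10: rhs = 11, matching y values: 7, 12 (2 points).
  x = 11: rhs = 7, matching y values: 8, 11 (2 points).
  x = 12: rhs = 12, matching y values: none (0 points).
  x = 13: rhs = 13, matching y values: none (0 points).
  x = 14: rhs = 16, matching y values: 4, 15 (2 points).
  x = 15: rhs = 8, matching y values: none (0 points).
  x = 16: rhs = 14, matching y values: none (0 points).
  x = 17: rhs = 2, matching y values: none (0 points).
  x = 18: rhs = 16, matching y values: 4, 15 (2 points).
Total affine count: 14.
Full point count |E(F_19)| = 14 + 1 = 15.
Hasse bound: |15 − (19+1)| = |-5| = 5 ≤ 2√19 ≈ 8.7178 ✓.


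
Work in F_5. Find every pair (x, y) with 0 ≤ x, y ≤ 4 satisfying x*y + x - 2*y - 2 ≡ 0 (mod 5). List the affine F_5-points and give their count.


Affine F_5-points: {(0, 4), (1, 4), (2, 0), (2, 1), (2, 2), (2, 3), (2, 4), (3, 4), (4, 4)}; count = 9.

For each of the 25 pairs (x, y) ∈ F_5², evaluate f(x, y) mod 5. Record the zeros.
  x = 0: [0↦3, 1↦1, 2↦4, 3↦2, 4↦0]  zeros at y ∈ {4}
  x = 1: [0↦4, 1↦3, 2↦2, 3↦1, 4↦0]  zeros at y ∈ {4}
  x = 2: [0↦0, 1↦0, 2↦0, 3↦0, 4↦0]  zeros at y ∈ {0, 1, 2, 3, 4}
  x = 3: [0↦1, 1↦2, 2↦3, 3↦4, 4↦0]  zeros at y ∈ {4}
  x = 4: [0↦2, 1↦4, 2↦1, 3↦3, 4↦0]  zeros at y ∈ {4}
Collecting zeros: affine points = {(0, 4), (1, 4), (2, 0), (2, 1), (2, 2), (2, 3), (2, 4), (3, 4), (4, 4)}.
Total count |C(F_5)_aff| = 9.


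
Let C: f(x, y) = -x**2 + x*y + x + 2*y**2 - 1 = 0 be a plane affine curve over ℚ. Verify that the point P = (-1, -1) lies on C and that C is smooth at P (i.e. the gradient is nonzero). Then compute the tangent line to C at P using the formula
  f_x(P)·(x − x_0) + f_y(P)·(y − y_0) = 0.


Tangent line at P: 2*x - 5*y - 3 = 0.

Step 1: f(-1, -1) = 0, so P lies on C.
Step 2: partial derivatives
  f_x(x, y) = -2*x + y + 1, f_y(x, y) = x + 4*y.
  f_x(P) = 2, f_y(P) = -5 (gradient nonzero, so P is smooth).
Step 3: tangent line at P: 2·(x − -1) + -5·(y − -1) = 0.
Expanding: 2*x - 5*y - 3 = 0.


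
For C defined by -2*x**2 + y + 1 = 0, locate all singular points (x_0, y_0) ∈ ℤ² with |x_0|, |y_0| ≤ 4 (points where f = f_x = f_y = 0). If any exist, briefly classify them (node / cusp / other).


No singular points in the scanned grid; C is smooth there.

Compute partial derivatives:
  f_x = -4*x.
  f_y = 1.
f_y = 1 is a nonzero constant, so f_y never vanishes: no point (x, y) can satisfy f = f_x = f_y = 0. In particular no (x, y) ∈ {−4, ..., 4}² is singular; the curve is smooth.


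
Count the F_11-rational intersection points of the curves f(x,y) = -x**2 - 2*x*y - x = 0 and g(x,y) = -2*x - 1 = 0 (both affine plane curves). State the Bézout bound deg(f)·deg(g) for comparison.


Common zeros: {(5, 8)}; count = 1; Bézout bound = 2.

deg(f) = 2, deg(g) = 1, so Bézout bound = 2.
Scan x ∈ F_11. For each x, list the y ∈ F_11 with f(x, y) ≡ 0 and those with g(x, y) ≡ 0 (mod 11); the common zeros in that column are the intersection.
  x = 0: f ≡ 0 at y ∈ {0, 1, 2, 3, 4, 5, 6, 7, 8, 9, 10}; g ≡ 0 at y ∈ ∅; common: ∅.
  x = 1: f ≡ 0 at y ∈ {10}; g ≡ 0 at y ∈ ∅; common: ∅.
  x = 2: f ≡ 0 at y ∈ {4}; g ≡ 0 at y ∈ ∅; common: ∅.
  x = 3: f ≡ 0 at y ∈ {9}; g ≡ 0 at y ∈ ∅; common: ∅.
  x = 4: f ≡ 0 at y ∈ {3}; g ≡ 0 at y ∈ ∅; common: ∅.
  x = 5: f ≡ 0 at y ∈ {8}; g ≡ 0 at y ∈ {0, 1, 2, 3, 4, 5, 6, 7, 8, 9, 10}; common: {8}.
  x = 6: f ≡ 0 at y ∈ {2}; g ≡ 0 at y ∈ ∅; common: ∅.
  x = 7: f ≡ 0 at y ∈ {7}; g ≡ 0 at y ∈ ∅; common: ∅.
  x = 8: f ≡ 0 at y ∈ {1}; g ≡ 0 at y ∈ ∅; common: ∅.
  x = 9: f ≡ 0 at y ∈ {6}; g ≡ 0 at y ∈ ∅; common: ∅.
  x = 10: f ≡ 0 at y ∈ {0}; g ≡ 0 at y ∈ ∅; common: ∅.
Collecting: common zeros = {(5, 8)}, so the count is 1.
Comparison with the Bézout bound: 1 ≤ 2 = deg(f)·deg(g), as expected for curves with no common component (the affine F_11-count falls short of the bound because intersections may lie at infinity, over extension fields, or carry multiplicity).


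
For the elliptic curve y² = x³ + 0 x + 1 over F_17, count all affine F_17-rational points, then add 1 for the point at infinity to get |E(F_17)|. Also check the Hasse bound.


Affine points = {(0, 1), (0, 16), (1, 6), (1, 11), (2, 3), (2, 14), (6, 8), (6, 9), (7, 2), (7, 15), (9, 4), (9, 13), (10, 7), (10, 10), (14, 5), (14, 12), (16, 0)}; affine count = 17; |E(F_17)| = 18.

Discriminant check: Δ ∝ 4a³ + 27b² = 4·0³ + 27·1² = 4·0 + 27·1 ≡ 10 (mod 17). Nonzero ⇒ E is nonsingular.
For each x ∈ F_17, compute rhs = x³ + 0·x + 1 mod 17, then count y ∈ F_17 with y² ≡ rhs.
  x = 0: rhs = 1, matching y values: 1, 16 (2 points).
  x = 1: rhs = 2, matching y values: 6, 11 (2 points).
  x = 2: rhs = 9, matching y values: 3, 14 (2 points).
  x = 3: rhs = 11, matching y values: none (0 points).
  x = 4: rhs = 14, matching y values: none (0 points).
  x = 5: rhs = 7, matching y values: none (0 points).
  x = 6: rhs = 13, matching y values: 8, 9 (2 points).
  x = 7: rhs = 4, matching y values: 2, 15 (2 points).
  x = 8: rhs = 3, matching y values: none (0 points).
  x = 9: rhs = 16, matching y values: 4, 13 (2 points).
  x = 10: rhs = 15, matching y values: 7, 10 (2 points).
  x = 11: rhs = 6, matching y values: none (0 points).
  x = 12: rhs = 12, matching y values: none (0 points).
  x = 13: rhs = 5, matching y values: none (0 points).
  x = 14: rhs = 8, matching y values: 5, 12 (2 points).
  x = 15: rhs = 10, matching y values: none (0 points).
  x = 16: rhs = 0, matching y values: 0 (1 points).
Total affine count: 17.
Full point count |E(F_17)| = 17 + 1 = 18.
Hasse bound: |18 − (17+1)| = |0| = 0 ≤ 2√17 ≈ 8.2462 ✓.


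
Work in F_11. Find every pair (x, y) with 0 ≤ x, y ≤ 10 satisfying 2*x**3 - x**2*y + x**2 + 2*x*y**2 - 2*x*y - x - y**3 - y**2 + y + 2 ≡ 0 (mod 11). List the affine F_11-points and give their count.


Affine F_11-points: {(0, 5), (3, 4), (3, 8), (4, 5), (5, 6), (5, 7), (8, 10), (9, 3), (9, 5), (9, 9), (10, 1)}; count = 11.

For each of the 121 pairs (x, y) ∈ F_11², evaluate f(x, y) mod 11. Record the zeros.
  x = 0: [0↦2, 1↦1, 2↦3, 3↦2, 4↦3, 5↦0, 6↦9, 7↦2, 8↦6, 9↦4, 10↦1]  zeros at y ∈ {5}
  x = 1: [0↦4, 1↦2, 2↦7, 3↦2, 4↦3, 5↦4, 6↦10, 7↦4, 8↦2, 9↦9, 10↦8]  zeros at y ∈ ∅
  x = 2: [0↦9, 1↦4, 2↦10, 3↦10, 4↦9, 5↦1, 6↦2, 7↦6, 8↦7, 9↦10, 10↦9]  zeros at y ∈ ∅
  x = 3: [0↦7, 1↦8, 2↦2, 3↦5, 4↦0, 5↦3, 6↦8, 7↦9, 8↦0, 9↦8, 10↦5]  zeros at y ∈ {4, 8}
  x = 4: [0↦10, 1↦4, 2↦6, 3↦10, 4↦10, 5↦0, 6↦7, 7↦3, 8↦4, 9↦4, 10↦8]  zeros at y ∈ {5}
  x = 5: [0↦8, 1↦4, 2↦1, 3↦4, 4↦7, 5↦4, 6↦0, 7↦0, 8↦9, 9↦10, 10↦8]  zeros at y ∈ {6, 7}
  x = 6: [0↦2, 1↦9, 2↦10, 3↦10, 4↦3, 5↦5, 6↦10, 7↦1, 8↦5, 9↦5, 10↦6]  zeros at y ∈ ∅
  x = 7: [0↦4, 1↦9, 2↦1, 3↦7, 4↦10, 5↦4, 6↦5, 7↦7, 8↦4, 9↦1, 10↦3]  zeros at y ∈ ∅
  x = 8: [0↦4, 1↦5, 2↦8, 3↦7, 4↦7, 5↦2, 6↦8, 7↦8, 8↦7, 9↦10, 10↦0]  zeros at y ∈ {10}
  x = 9: [0↦3, 1↦9, 2↦10, 3↦0, 4↦6, 5↦0, 6↦9, 7↦5, 8↦4, 9↦0, 10↦9]  zeros at y ∈ {3, 5, 9}
  x = 10: [0↦2, 1↦0, 2↦8, 3↦9, 4↦8, 5↦10, 6↦9, 7↦10, 8↦7, 9↦5, 10↦9]  zeros at y ∈ {1}
Collecting zeros: affine points = {(0, 5), (3, 4), (3, 8), (4, 5), (5, 6), (5, 7), (8, 10), (9, 3), (9, 5), (9, 9), (10, 1)}.
Total count |C(F_11)_aff| = 11.


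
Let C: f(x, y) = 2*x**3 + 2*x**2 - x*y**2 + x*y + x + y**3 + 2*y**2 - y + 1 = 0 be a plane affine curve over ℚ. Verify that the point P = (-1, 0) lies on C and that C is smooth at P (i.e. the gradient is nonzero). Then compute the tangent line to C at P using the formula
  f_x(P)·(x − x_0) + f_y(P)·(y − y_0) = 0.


Tangent line at P: 3*x - 2*y + 3 = 0.

Step 1: f(-1, 0) = 0, so P lies on C.
Step 2: partial derivatives
  f_x(x, y) = 6*x**2 + 4*x - y**2 + y + 1, f_y(x, y) = -2*x*y + x + 3*y**2 + 4*y - 1.
  f_x(P) = 3, f_y(P) = -2 (gradient nonzero, so P is smooth).
Step 3: tangent line at P: 3·(x − -1) + -2·(y − 0) = 0.
Expanding: 3*x - 2*y + 3 = 0.


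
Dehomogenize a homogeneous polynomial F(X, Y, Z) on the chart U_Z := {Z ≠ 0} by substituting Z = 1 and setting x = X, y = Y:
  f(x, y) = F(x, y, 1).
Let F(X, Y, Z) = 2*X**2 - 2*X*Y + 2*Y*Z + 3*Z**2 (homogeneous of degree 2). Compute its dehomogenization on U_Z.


f(x, y) = 2*x**2 - 2*x*y + 2*y + 3

On U_Z we set Z = 1. Each monomial c·X^i·Y^j·Z^k in F becomes c·x^i·y^j·1^k = c·x^i·y^j.
Substituting Z = 1: F(X, Y, 1) = 2*x**2 - 2*x*y + 2*y + 3.
Note: deg(f) ≤ deg(F) = 2; strict inequality happens when F is divisible by Z (lost terms).


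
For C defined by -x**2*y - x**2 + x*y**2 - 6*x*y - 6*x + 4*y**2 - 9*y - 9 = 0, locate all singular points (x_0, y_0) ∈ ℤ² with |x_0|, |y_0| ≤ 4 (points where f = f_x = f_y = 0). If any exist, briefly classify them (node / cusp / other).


Singular points: {(-3, 0)}; classification: node.

Compute partial derivatives:
  f_x = -2*x*y - 2*x + y**2 - 6*y - 6.
  f_y = -x**2 + 2*x*y - 6*x + 8*y - 9.
Scan x_0 ∈ {−4, ..., 4}. For each x_0, f_y(x_0, y) is a polynomial in y; find its integer roots y ∈ {−4, ..., 4}, then test f_x and f at those candidates.
  x = -4: f_y(-4, y) = -1; no integer root y with |y| ≤ 4.
  x = -3: f_y(-3, y) = 2*y; vanishes at y ∈ {0}. (-3, 0): f_x = 0, f = 0 — SINGULAR.
  x = -2: f_y(-2, y) = 4*y - 1; no integer root y with |y| ≤ 4.
  x = -1: f_y(-1, y) = 6*y - 4; no integer root y with |y| ≤ 4.
  x = 0: f_y(0, y) = 8*y - 9; no integer root y with |y| ≤ 4.
  x = 1: f_y(1, y) = 10*y - 16; no integer root y with |y| ≤ 4.
  x = 2: f_y(2, y) = 12*y - 25; no integer root y with |y| ≤ 4.
  x = 3: f_y(3, y) = 14*y - 36; no integer root y with |y| ≤ 4.
  x = 4: f_y(4, y) = 16*y - 49; no integer root y with |y| ≤ 4.
Only singular point on the grid: (-3, 0).
Classify: substitute x = -3 + u, y = 0 + v and expand: f = -u**2*v - u**2 + u*v**2 + v**2.
No constant or linear terms (consistent with a singular point). Quadratic part: -u**2 + v**2. Cubic part: -u**2*v + u*v**2.
The quadratic part v**2 - u**2 = (v − u)(v + u) splits into two distinct linear factors, so there are two distinct tangent lines y − 0 = ±(x − -3) — this is a node (ordinary double point).
Classification: node.
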